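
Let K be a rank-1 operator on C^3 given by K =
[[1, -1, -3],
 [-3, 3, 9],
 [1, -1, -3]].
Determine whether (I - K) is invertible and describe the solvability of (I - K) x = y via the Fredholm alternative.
(I - K) is singular (det(I - K) = 0, i.e. 1 ∈ sigma(K)). (I - K) x = y is solvable iff y ⊥ ker((I - K)^*) = span{(1, -1, -3)}, i.e. iff y_1 - y_2 - 3y_3 = 0. When solvable, the solutions are x = y + c·(1, -3, 1), c arbitrary (ker(I - K) = span{(1, -3, 1)}, dimension 1).

K has rank 1, so it is an outer product K = u v^T: every row of K is a multiple of one row vector. Reading off the entries, u = (1, -3, 1) and v = (1, -1, -3) (row i of K equals u_i·v^T). A rank-one matrix u v^T satisfies K u = u (v·u) and kills the (2)-dimensional subspace v^⊥, so its characteristic polynomial is lambda^2 (lambda - v·u) with v·u = tr K = 1. Hence the eigenvalues of I - K are 1 (multiplicity 2) and 1 - (1) = 0, so det(I - K) = 0. (Direct check: I - K =
[[0, 1, 3],
 [3, -2, -9],
 [-1, 1, 4]]
has determinant 0.) So 1 is an eigenvalue of K and (I - K) is not invertible. The finite-dimensional Fredholm alternative says: either (I - K) is invertible, or ker(I - K) ≠ {0} and then range(I - K) = ker((I - K)^*)^⊥, with dim ker(I - K) = dim ker((I - K)^*). We are in the second case, so we need both kernels. Kernel of I - K: (I - K) u = u - u (v·u) = u - u = 0, so ker(I - K) = span{u} = span{(1, -3, 1)} (it is exactly 1-dimensional because rank(I - K) = 2). Kernel of the adjoint: K is real, so (I - K)^* = I - K^T = I - v u^T, and (I - v u^T) v = v - v (u·v) = 0; hence ker((I - K)^*) = span{v} = span{(1, -1, -3)}. Therefore (I - K) x = y is solvable iff <y, v> = 0, i.e. iff y_1 - y_2 - 3y_3 = 0. When this holds, K y = u (v·y) = 0, so (I - K) y = y and x = y is a particular solution; the full solution set is the line x = y + c·u = y + c·(1, -3, 1), c ∈ C.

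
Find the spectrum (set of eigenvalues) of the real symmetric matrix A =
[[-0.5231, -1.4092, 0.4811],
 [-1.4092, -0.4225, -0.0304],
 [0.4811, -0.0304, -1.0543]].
sigma(A) ≈ {-2, -1, 1}

A is real symmetric, so its spectrum consists of real eigenvalues. Expanding the characteristic polynomial of the displayed matrix gives
  det(λ I - A) = p(λ) = λ^3 + (2)λ^2 + (-1)λ + (-2).
Solving p(λ) = 0 yields eigenvalues ≈ -2, -1, 1. (A is shown rounded to 4 decimals, so these recover the underlying integer eigenvalues to within that precision.)
Verification: the trace of A = -2 equals the sum of eigenvalues -2, and det(A) ≈ 2.0002 matches the eigenvalue product 2.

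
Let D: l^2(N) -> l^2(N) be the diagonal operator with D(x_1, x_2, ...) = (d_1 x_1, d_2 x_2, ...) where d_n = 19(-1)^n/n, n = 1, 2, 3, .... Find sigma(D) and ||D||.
sigma(D) = {19(-1)^n/n : n ≥ 1} ∪ {0}; ||D|| = 19

A bounded diagonal operator on l^2 with diagonal entries d_n has spectrum equal to the closure of {d_n : n ≥ 1}: every d_n is an eigenvalue (with eigenvector e_n), so {d_n} ⊂ sigma(D); the spectrum is closed, so its closure is too; and for lambda not in the closure, (D - lambda I) has bounded inverse (the diagonal entries 1/(d_n - lambda) are bounded). For our sequence d_n = 19(-1)^n/n, n = 1, 2, 3, ...:
  - {d_n} = {19(-1)^n/n : n ≥ 1}; the only limit point is 0
  - closure = {19(-1)^n/n : n ≥ 1} ∪ {0}
For the norm: a diagonal operator has ||D|| = sup_n |d_n|. Here |d_n| = 19/n is decreasing, so sup_n |d_n| = |d_1| = 19. So ||D|| = 19.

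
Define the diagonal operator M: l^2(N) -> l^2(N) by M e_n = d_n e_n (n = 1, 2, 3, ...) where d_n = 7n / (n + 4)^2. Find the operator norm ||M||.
||M|| = 7/16 (attained at n = 4)

For M diagonal, ||M|| = sup_n |d_n|. Treat f(x) = 7x / (x + 4)^2 for real x > 0. By the quotient rule, f'(x) = 7(4 - x)/(x + 4)^3, which is positive for x < 4 and negative for x > 4. So f has a unique maximum at x = 4, and since 4 is a positive integer, the supremum over n ≥ 1 is attained at n = 4: d_4 = 7·4/(4 + 4)^2 = 7·4/64 = 7/16. Hence ||M|| = 7/16.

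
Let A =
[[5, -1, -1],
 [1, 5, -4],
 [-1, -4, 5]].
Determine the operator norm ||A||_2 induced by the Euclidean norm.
||A||_2 ≈ 9.1586 (= sqrt(largest eigenvalue of A^T A))

||A||_2 = sigma_max(A) = sqrt(lambda_max(A^T A)). Form the symmetric matrix M = A^T A =
[[27, 4, -14],
 [4, 42, -39],
 [-14, -39, 42]].
Its characteristic polynomial (trace, sum of principal 2x2 minors, determinant of M give the coefficients) is
  p(λ) = det(λ I - M) = λ^3 - 111λ^2 + 2299λ - 2025.
No integer candidate from the rational root theorem (±divisors of 2025) is a root, so the roots are irrational. The cubic discriminant is Δ = 14629989200 > 0, so there are three distinct real roots. p(0) = -2025 and p(1) = 164 have opposite signs, so a root lies in (0, 1); Newton's method refines it to λ ≈ 0.9215. p(26) = 289 and p(27) = -1188 have opposite signs, so a root lies in (26, 27); Newton's method refines it to λ ≈ 26.1991. p(83) = -4100 and p(84) = 579 have opposite signs, so a root lies in (83, 84); Newton's method refines it to λ ≈ 83.8794. Check (Vieta): the three roots sum to 111, matching tr M = 111.
So the eigenvalues of A^T A are ≈ 0.9215, 26.1991, 83.8794 (all ≥ 0, as they must be for A^T A). The largest is λ_max ≈ 83.8794, hence ||A||_2 = sqrt(λ_max) ≈ 9.1586.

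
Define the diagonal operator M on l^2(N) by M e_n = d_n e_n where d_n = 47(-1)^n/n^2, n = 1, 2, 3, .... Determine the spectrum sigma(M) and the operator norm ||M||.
sigma(M) = {47(-1)^n/n^2 : n ≥ 1} ∪ {0}; ||M|| = 47

A bounded diagonal operator on l^2 with diagonal entries d_n has spectrum equal to the closure of {d_n : n ≥ 1}: every d_n is an eigenvalue (with eigenvector e_n), so {d_n} ⊂ sigma(M); the spectrum is closed, so its closure is too; and for lambda not in the closure, (M - lambda I) has bounded inverse (the diagonal entries 1/(d_n - lambda) are bounded). For our sequence d_n = 47(-1)^n/n^2, n = 1, 2, 3, ...:
  - {d_n} = {47(-1)^n/n^2 : n ≥ 1}; the only limit point is 0
  - closure = {47(-1)^n/n^2 : n ≥ 1} ∪ {0}
For the norm: a diagonal operator has ||M|| = sup_n |d_n|. Here |d_n| = 47/n^2 is decreasing, so sup_n |d_n| = |d_1| = 47. So ||M|| = 47.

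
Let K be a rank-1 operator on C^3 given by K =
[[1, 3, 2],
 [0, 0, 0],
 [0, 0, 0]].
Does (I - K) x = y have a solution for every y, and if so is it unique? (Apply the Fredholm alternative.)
(I - K) is singular (det(I - K) = 0, i.e. 1 ∈ sigma(K)). (I - K) x = y is solvable iff y ⊥ ker((I - K)^*) = span{(1, 3, 2)}, i.e. iff y_1 + 3y_2 + 2y_3 = 0. When solvable, the solutions are x = y + c·(1, 0, 0), c arbitrary (ker(I - K) = span{(1, 0, 0)}, dimension 1).

K has rank 1, so it is an outer product K = u v^T: every row of K is a multiple of one row vector. Reading off the entries, u = (1, 0, 0) and v = (1, 3, 2) (row i of K equals u_i·v^T). A rank-one matrix u v^T satisfies K u = u (v·u) and kills the (2)-dimensional subspace v^⊥, so its characteristic polynomial is lambda^2 (lambda - v·u) with v·u = tr K = 1. Hence the eigenvalues of I - K are 1 (multiplicity 2) and 1 - (1) = 0, so det(I - K) = 0. (Direct check: I - K =
[[0, -3, -2],
 [0, 1, 0],
 [0, 0, 1]]
has determinant 0.) So 1 is an eigenvalue of K and (I - K) is not invertible. The finite-dimensional Fredholm alternative says: either (I - K) is invertible, or ker(I - K) ≠ {0} and then range(I - K) = ker((I - K)^*)^⊥, with dim ker(I - K) = dim ker((I - K)^*). We are in the second case, so we need both kernels. Kernel of I - K: (I - K) u = u - u (v·u) = u - u = 0, so ker(I - K) = span{u} = span{(1, 0, 0)} (it is exactly 1-dimensional because rank(I - K) = 2). Kernel of the adjoint: K is real, so (I - K)^* = I - K^T = I - v u^T, and (I - v u^T) v = v - v (u·v) = 0; hence ker((I - K)^*) = span{v} = span{(1, 3, 2)}. Therefore (I - K) x = y is solvable iff <y, v> = 0, i.e. iff y_1 + 3y_2 + 2y_3 = 0. When this holds, K y = u (v·y) = 0, so (I - K) y = y and x = y is a particular solution; the full solution set is the line x = y + c·u = y + c·(1, 0, 0), c ∈ C.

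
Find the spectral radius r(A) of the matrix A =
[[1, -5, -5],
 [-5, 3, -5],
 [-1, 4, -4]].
r(A) ≈ 6.8849

The eigenvalues of A are the roots of its characteristic polynomial. With M = A (coefficients from the trace, the sum of principal 2x2 minors, and det A):
  p(λ) = det(λ I - M) = λ^3 - 23λ - 168.
No integer candidate from the rational root theorem (±divisors of 168) is a root, so the roots are irrational. The cubic discriminant is Δ = -713380 < 0, so there is one real root and a complex-conjugate pair. p(6) = -90 and p(7) = 14 have opposite signs, so a root lies in (6, 7); Newton's method refines it to λ ≈ 6.8849. Dividing out (λ - (6.8849)) leaves approximately λ^2 + 6.8849λ + 24.4014. For λ^2 + 6.8849λ + 24.4014 the discriminant is -50.2041. It is negative, so the remaining roots are the complex-conjugate pair λ ≈ -3.4424 ± 3.5427i. Their product equals the constant term, so |λ|^2 ≈ 24.4014 and |λ| ≈ 4.9398.
Thus the eigenvalues (to 4 decimals) are 6.8849 (modulus 6.8849); -3.4424 ± 3.5427i (modulus 4.9398). The spectral radius is the largest modulus: r(A) ≈ 6.8849. (Cross-check: r(A) ≤ ||A||_2 ≈ 9.2506; equality holds whenever A is normal, though it can also hold for some non-normal A.)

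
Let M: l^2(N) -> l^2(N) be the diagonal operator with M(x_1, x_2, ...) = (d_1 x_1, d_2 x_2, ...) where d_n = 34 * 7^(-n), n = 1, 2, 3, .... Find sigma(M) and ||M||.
sigma(M) = {34 * 7^(-n) : n ≥ 1} ∪ {0}; ||M|| = 34/7

A bounded diagonal operator on l^2 with diagonal entries d_n has spectrum equal to the closure of {d_n : n ≥ 1}: every d_n is an eigenvalue (with eigenvector e_n), so {d_n} ⊂ sigma(M); the spectrum is closed, so its closure is too; and for lambda not in the closure, (M - lambda I) has bounded inverse (the diagonal entries 1/(d_n - lambda) are bounded). For our sequence d_n = 34 * 7^(-n), n = 1, 2, 3, ...:
  - {d_n} = {34 * 7^(-n) : n ≥ 1}; the only limit point is 0
  - closure = {34 * 7^(-n) : n ≥ 1} ∪ {0}
For the norm: a diagonal operator has ||M|| = sup_n |d_n|. Here d_n = 34 * 7^(-n) is positive and decreasing, so sup_n |d_n| = d_1 = 34/7. So ||M|| = 34/7.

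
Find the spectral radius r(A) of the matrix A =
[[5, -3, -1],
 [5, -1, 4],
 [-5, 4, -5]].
r(A) ≈ 7.0773

The eigenvalues of A are the roots of its characteristic polynomial. With M = A (coefficients from the trace, the sum of principal 2x2 minors, and det A):
  p(λ) = det(λ I - M) = λ^3 + λ^2 - 31λ + 85.
No integer candidate from the rational root theorem (±divisors of 85) is a root, so the roots are irrational. The cubic discriminant is Δ = -122720 < 0, so there is one real root and a complex-conjugate pair. p(-8) = -115 and p(-7) = 8 have opposite signs, so a root lies in (-8, -7); Newton's method refines it to λ ≈ -7.0773. Dividing out (λ - (-7.0773)) leaves approximately λ^2 - 6.0773λ + 12.0103. For λ^2 - 6.0773λ + 12.0103 the discriminant is -11.1082. It is negative, so the remaining roots are the complex-conjugate pair λ ≈ 3.0386 ± 1.6664i. Their product equals the constant term, so |λ|^2 ≈ 12.0103 and |λ| ≈ 3.4656.
Thus the eigenvalues (to 4 decimals) are -7.0773 (modulus 7.0773); 3.0386 ± 1.6664i (modulus 3.4656). The spectral radius is the largest modulus: r(A) ≈ 7.0773. (Cross-check: r(A) ≤ ||A||_2 ≈ 11.0764; equality holds whenever A is normal, though it can also hold for some non-normal A.)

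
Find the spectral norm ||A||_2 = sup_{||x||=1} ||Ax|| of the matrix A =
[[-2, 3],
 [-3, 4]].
||A||_2 = sqrt((38 + sqrt(1440))/2) ≈ 6.1623 (= sqrt(largest eigenvalue of A^T A))

||A||_2 = sigma_max(A) = sqrt(lambda_max(A^T A)). Form the symmetric matrix M = A^T A =
[[13, -18],
 [-18, 25]].
Its characteristic polynomial (trace, determinant of M give the coefficients) is
  p(λ) = det(λ I - M) = λ^2 - 38λ + 1.
For λ^2 - 38λ + 1 the discriminant is 1440. It is nonnegative but not a perfect square, so the roots are real and irrational: λ = (38 ± sqrt(1440))/2 ≈ 37.9737, 0.0263.
So the eigenvalues of A^T A are ≈ 0.0263, 37.9737 (all ≥ 0, as they must be for A^T A). The largest is λ_max = (38 + sqrt(1440))/2 ≈ 37.9737, hence ||A||_2 = sqrt(λ_max) = sqrt((38 + sqrt(1440))/2) ≈ 6.1623.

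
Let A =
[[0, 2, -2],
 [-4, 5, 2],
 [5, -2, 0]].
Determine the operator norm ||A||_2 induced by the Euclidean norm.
||A||_2 ≈ 8.3005 (= sqrt(largest eigenvalue of A^T A))

||A||_2 = sigma_max(A) = sqrt(lambda_max(A^T A)). Form the symmetric matrix M = A^T A =
[[41, -30, -8],
 [-30, 33, 6],
 [-8, 6, 8]].
Its characteristic polynomial (trace, sum of principal 2x2 minors, determinant of M give the coefficients) is
  p(λ) = det(λ I - M) = λ^3 - 82λ^2 + 945λ - 2916.
No integer candidate from the rational root theorem (±divisors of 2916) is a root, so the roots are irrational. The cubic discriminant is Δ = 35621856 > 0, so there are three distinct real roots. p(5) = -116 and p(6) = 18 have opposite signs, so a root lies in (5, 6); Newton's method refines it to λ ≈ 5.783. p(7) = 24 and p(8) = -92 have opposite signs, so a root lies in (7, 8); Newton's method refines it to λ ≈ 7.3186. p(68) = -3392 and p(69) = 396 have opposite signs, so a root lies in (68, 69); Newton's method refines it to λ ≈ 68.8984. Check (Vieta): the three roots sum to 82, matching tr M = 82.
So the eigenvalues of A^T A are ≈ 5.783, 7.3186, 68.8984 (all ≥ 0, as they must be for A^T A). The largest is λ_max ≈ 68.8984, hence ||A||_2 = sqrt(λ_max) ≈ 8.3005.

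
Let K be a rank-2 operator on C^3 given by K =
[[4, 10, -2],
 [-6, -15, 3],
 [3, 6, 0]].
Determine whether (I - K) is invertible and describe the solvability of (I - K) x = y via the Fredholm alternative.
(I - K) is singular (det(I - K) = 0, i.e. 1 ∈ sigma(K)). (I - K) x = y is solvable iff y ⊥ ker((I - K)^*) = span{(1, 1, 1)}, i.e. iff y_1 + y_2 + y_3 = 0. When solvable, x is determined up to adding multiples of (-2, 3, 12) (ker(I - K) = span{(-2, 3, 12)}, dimension 1).

K has rank 2 and factors as K = U V^T = u1 v1^T + u2 v2^T with u1 = (-2, 3, 0), v1 = (-1, -3, 1), u2 = (-2, 3, -3), v2 = (-1, -2, 0) (multiplying out reproduces the displayed K). The nonzero eigenvalues of U V^T coincide with those of the 2 x 2 matrix G = V^T U = [[v1·u1, v1·u2], [v2·u1, v2·u2]] = [[-7, -10], [-4, -4]], and by the Sylvester determinant identity det(I_3 - U V^T) = det(I_2 - V^T U) = det([[8, 10], [4, 5]]) = (8)(5) - (10)(4) = 0. (Direct check: I - K =
[[-3, -10, 2],
 [6, 16, -3],
 [-3, -6, 1]]
has determinant 0.) So 1 is an eigenvalue of K and (I - K) is not invertible. The finite-dimensional Fredholm alternative says: either (I - K) is invertible, or ker(I - K) ≠ {0} and then range(I - K) = ker((I - K)^*)^⊥, with dim ker(I - K) = dim ker((I - K)^*). We are in the second case, so we compute both kernels via the 2 x 2 reduction. If (I - U V^T) x = 0 then x = U (V^T x) lies in the column space of U; writing x = U b gives U (I_2 - G) b = 0, and since u1, u2 are independent, (I_2 - G) b = 0. With I_2 - G = [[8, 10], [4, 5]] (singular, as its determinant is 0) a null vector is b = (5, -4), so ker(I - K) = span{5·u1 + (-4)·u2} = span{(-2, 3, 12)}. For the adjoint, (I - K)^* = I - K^T = I - V U^T, and the same argument gives ker((I - K)^*) = {V a : (I_2 - G)^T a = 0}; (I_2 - G)^T = [[8, 4], [10, 5]] has null vector a = (1, -2), so ker((I - K)^*) = span{1·v1 + (-2)·v2} = span{(1, 1, 1)}. (Both kernels are 1-dimensional, matching rank(I - K) = 2.) Therefore (I - K) x = y is solvable iff <y, (1, 1, 1)> = 0, i.e. iff y_1 + y_2 + y_3 = 0; when solvable the solution set is the line x_p + c·(-2, 3, 12), c ∈ C.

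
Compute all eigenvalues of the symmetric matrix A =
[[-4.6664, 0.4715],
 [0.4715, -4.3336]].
sigma(A) ≈ {-5, -4}

A is real symmetric, so its spectrum consists of real eigenvalues. Expanding the characteristic polynomial of the displayed matrix gives
  det(λ I - A) = p(λ) = λ^2 + (9)λ + (20).
Solving p(λ) = 0 yields eigenvalues ≈ -5, -4. (A is shown rounded to 4 decimals, so these recover the underlying integer eigenvalues to within that precision.)
Verification: the trace of A = -9 equals the sum of eigenvalues -9, and det(A) ≈ 20.0000 matches the eigenvalue product 20.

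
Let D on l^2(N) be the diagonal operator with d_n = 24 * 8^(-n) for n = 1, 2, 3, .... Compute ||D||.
||D|| = 3 (attained at n = 1)

For D diagonal, ||D|| = sup_n |d_n|. The sequence d_n = 24 * 8^(-n) is positive and strictly decreasing (ratio 8^(-1) < 1), so the supremum is d_1 = 24/8 = 3. Hence ||D|| = 3.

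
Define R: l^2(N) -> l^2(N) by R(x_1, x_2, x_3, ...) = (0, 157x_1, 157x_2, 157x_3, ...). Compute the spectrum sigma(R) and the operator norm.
sigma(R) = closed disk {z in C : |z| ≤ 157}; ||R|| = 157

Note R = 157·U where U is the unit right shift (U x)_k = x_{k-1} (with x_0 := 0); so ||R|| = 157||U|| and sigma(R) = 157·sigma(U). ||R x||^2 = sum_{k≥1} |157x_k|^2 = 24649||x||^2, so ||R|| = 157 and sigma(R) ⊂ {|z| ≤ 157}. For any |lambda| < 157, the equation (R - lambda I) x = 0 forces x_1 = 0, then 157x_k = lambda x_{k+1} ⇒ x = 0, so R has no eigenvalues. But (R - lambda I) is not surjective for |lambda| < 157: solving (R - lambda I) x = e_1 would require x_n proportional to (lambda/157)^(-n), which is not in l^2. So every |lambda| < 157 lies in the residual spectrum. The boundary |lambda| = 157 is in the approximate point spectrum (the spectrum is closed). Hence sigma(R) is the closed disk of radius 157.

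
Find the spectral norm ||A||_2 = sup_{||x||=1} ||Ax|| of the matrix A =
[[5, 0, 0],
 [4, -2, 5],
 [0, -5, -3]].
||A||_2 ≈ 7.6234 (= sqrt(largest eigenvalue of A^T A))

||A||_2 = sigma_max(A) = sqrt(lambda_max(A^T A)). Form the symmetric matrix M = A^T A =
[[41, -8, 20],
 [-8, 29, 5],
 [20, 5, 34]].
Its characteristic polynomial (trace, sum of principal 2x2 minors, determinant of M give the coefficients) is
  p(λ) = det(λ I - M) = λ^3 - 104λ^2 + 3080λ - 24025.
No integer candidate from the rational root theorem (±divisors of 24025) is a root, so the roots are irrational. The cubic discriminant is Δ = 570991125 > 0, so there are three distinct real roots. p(12) = -313 and p(13) = 636 have opposite signs, so a root lies in (12, 13); Newton's method refines it to λ ≈ 12.3147. p(33) = 296 and p(34) = -225 have opposite signs, so a root lies in (33, 34); Newton's method refines it to λ ≈ 33.5698. p(58) = -129 and p(59) = 1050 have opposite signs, so a root lies in (58, 59); Newton's method refines it to λ ≈ 58.1156. Check (Vieta): the three roots sum to 104, matching tr M = 104.
So the eigenvalues of A^T A are ≈ 12.3147, 33.5698, 58.1156 (all ≥ 0, as they must be for A^T A). The largest is λ_max ≈ 58.1156, hence ||A||_2 = sqrt(λ_max) ≈ 7.6234.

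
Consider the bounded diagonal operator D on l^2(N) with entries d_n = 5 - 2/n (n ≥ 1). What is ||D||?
||D|| = 5

For a diagonal operator on l^2 with entries d_n, ||D|| = sup_n |d_n|. Here d_1 = 3, d_2 = 4, ..., and d_n = 5 - 2/n increases monotonically toward 5. All terms lie in [3, 5), so |d_n| = d_n and the supremum is the limit 5, which is not attained by any individual d_n. Hence ||D|| = 5.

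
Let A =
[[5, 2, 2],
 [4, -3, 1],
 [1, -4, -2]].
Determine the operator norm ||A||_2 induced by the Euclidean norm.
||A||_2 ≈ 6.8174 (= sqrt(largest eigenvalue of A^T A))

||A||_2 = sigma_max(A) = sqrt(lambda_max(A^T A)). Form the symmetric matrix M = A^T A =
[[42, -6, 12],
 [-6, 29, 9],
 [12, 9, 9]].
Its characteristic polynomial (trace, sum of principal 2x2 minors, determinant of M give the coefficients) is
  p(λ) = det(λ I - M) = λ^3 - 80λ^2 + 1596λ - 1764.
No integer candidate from the rational root theorem (±divisors of 1764) is a root, so the roots are irrational. The cubic discriminant is Δ = 398163024 > 0, so there are three distinct real roots. p(1) = -247 and p(2) = 1116 have opposite signs, so a root lies in (1, 2); Newton's method refines it to λ ≈ 1.1732. p(32) = 156 and p(33) = -279 have opposite signs, so a root lies in (32, 33); Newton's method refines it to λ ≈ 32.3496. p(46) = -292 and p(47) = 351 have opposite signs, so a root lies in (46, 47); Newton's method refines it to λ ≈ 46.4772. Check (Vieta): the three roots sum to 80, matching tr M = 80.
So the eigenvalues of A^T A are ≈ 1.1732, 32.3496, 46.4772 (all ≥ 0, as they must be for A^T A). The largest is λ_max ≈ 46.4772, hence ||A||_2 = sqrt(λ_max) ≈ 6.8174.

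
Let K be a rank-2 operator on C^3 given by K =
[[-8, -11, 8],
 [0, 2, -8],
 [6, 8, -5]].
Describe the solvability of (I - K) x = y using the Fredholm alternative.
(I - K) is invertible (det(I - K) = 42 ≠ 0), so for every y in C^3 the equation (I - K) x = y has a unique solution.

K has rank 2 and factors as K = U V^T = u1 v1^T + u2 v2^T with u1 = (1, 2, -1), v1 = (-2, -2, -1), u2 = (3, -2, -2), v2 = (-2, -3, 3) (multiplying out reproduces the displayed K). The nonzero eigenvalues of U V^T coincide with those of the 2 x 2 matrix G = V^T U = [[v1·u1, v1·u2], [v2·u1, v2·u2]] = [[-5, 0], [-11, -6]], and by the Sylvester determinant identity det(I_3 - U V^T) = det(I_2 - V^T U) = det([[6, 0], [11, 7]]) = (6)(7) - (0)(11) = 42. (Direct check: I - K =
[[9, 11, -8],
 [0, -1, 8],
 [-6, -8, 6]]
has determinant 42.) The finite-dimensional Fredholm alternative says: either (I - K) is invertible, or ker(I - K) ≠ {0} and then range(I - K) = ker((I - K)^*)^⊥, with dim ker(I - K) = dim ker((I - K)^*). Since det(I - K) ≠ 0, 1 is not an eigenvalue of K and ker(I - K) = {0}, so we are in the first case: for every y there is a unique x = (I - K)^(-1) y. (Explicitly, by the Woodbury identity, (I - U V^T)^(-1) = I + U (I_2 - G)^(-1) V^T.)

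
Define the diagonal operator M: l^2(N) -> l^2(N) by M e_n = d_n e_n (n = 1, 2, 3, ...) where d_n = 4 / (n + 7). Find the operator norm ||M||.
||M|| = 1/2 (attained at n = 1)

For M diagonal, ||M|| = sup_n |d_n| = sup_n 4/(n + 7). This is positive and strictly decreasing in n, so the supremum is attained at n = 1: d_1 = 4/(1 + 7) = 1/2. Hence ||M|| = 1/2.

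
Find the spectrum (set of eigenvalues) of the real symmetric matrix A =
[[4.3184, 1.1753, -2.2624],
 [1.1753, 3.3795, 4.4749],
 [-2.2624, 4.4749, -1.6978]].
sigma(A) ≈ {-5, 5, 6}

A is real symmetric, so its spectrum consists of real eigenvalues. Expanding the characteristic polynomial of the displayed matrix gives
  det(λ I - A) = p(λ) = λ^3 + (-6)λ^2 + (-25)λ + (150.0026).
Solving p(λ) = 0 yields eigenvalues ≈ -5, 5, 6. (A is shown rounded to 4 decimals, so these recover the underlying integer eigenvalues to within that precision.)
Verification: the trace of A = 6 equals the sum of eigenvalues 6, and det(A) ≈ -150.0026 matches the eigenvalue product -150.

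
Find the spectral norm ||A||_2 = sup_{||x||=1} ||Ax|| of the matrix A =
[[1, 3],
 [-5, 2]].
||A||_2 = sqrt((39 + sqrt(365))/2) ≈ 5.39 (= sqrt(largest eigenvalue of A^T A))

||A||_2 = sigma_max(A) = sqrt(lambda_max(A^T A)). Form the symmetric matrix M = A^T A =
[[26, -7],
 [-7, 13]].
Its characteristic polynomial (trace, determinant of M give the coefficients) is
  p(λ) = det(λ I - M) = λ^2 - 39λ + 289.
For λ^2 - 39λ + 289 the discriminant is 365. It is nonnegative but not a perfect square, so the roots are real and irrational: λ = (39 ± sqrt(365))/2 ≈ 29.0525, 9.9475.
So the eigenvalues of A^T A are ≈ 9.9475, 29.0525 (all ≥ 0, as they must be for A^T A). The largest is λ_max = (39 + sqrt(365))/2 ≈ 29.0525, hence ||A||_2 = sqrt(λ_max) = sqrt((39 + sqrt(365))/2) ≈ 5.39.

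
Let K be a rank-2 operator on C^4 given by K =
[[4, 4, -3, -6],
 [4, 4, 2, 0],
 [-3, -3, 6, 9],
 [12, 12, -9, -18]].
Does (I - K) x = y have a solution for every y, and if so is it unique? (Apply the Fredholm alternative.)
(I - K) is invertible (det(I - K) = -49 ≠ 0), so for every y in C^4 the equation (I - K) x = y has a unique solution.

K has rank 2 and factors as K = U V^T = u1 v1^T + u2 v2^T with u1 = (-1, 2, 3, -3), v1 = (-1, -1, 2, 3), u2 = (1, 2, 0, 3), v2 = (3, 3, -1, -3) (multiplying out reproduces the displayed K). The nonzero eigenvalues of U V^T coincide with those of the 2 x 2 matrix G = V^T U = [[v1·u1, v1·u2], [v2·u1, v2·u2]] = [[-4, 6], [9, 0]], and by the Sylvester determinant identity det(I_4 - U V^T) = det(I_2 - V^T U) = det([[5, -6], [-9, 1]]) = (5)(1) - (-6)(-9) = -49. (Direct check: I - K =
[[-3, -4, 3, 6],
 [-4, -3, -2, 0],
 [3, 3, -5, -9],
 [-12, -12, 9, 19]]
has determinant -49.) The finite-dimensional Fredholm alternative says: either (I - K) is invertible, or ker(I - K) ≠ {0} and then range(I - K) = ker((I - K)^*)^⊥, with dim ker(I - K) = dim ker((I - K)^*). Since det(I - K) ≠ 0, 1 is not an eigenvalue of K and ker(I - K) = {0}, so we are in the first case: for every y there is a unique x = (I - K)^(-1) y. (Explicitly, by the Woodbury identity, (I - U V^T)^(-1) = I + U (I_2 - G)^(-1) V^T.)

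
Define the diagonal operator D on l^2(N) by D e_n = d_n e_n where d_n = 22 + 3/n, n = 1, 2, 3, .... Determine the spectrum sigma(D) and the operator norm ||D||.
sigma(D) = {22 + 3/n : n ≥ 1} ∪ {22}; ||D|| = 25

A bounded diagonal operator on l^2 with diagonal entries d_n has spectrum equal to the closure of {d_n : n ≥ 1}: every d_n is an eigenvalue (with eigenvector e_n), so {d_n} ⊂ sigma(D); the spectrum is closed, so its closure is too; and for lambda not in the closure, (D - lambda I) has bounded inverse (the diagonal entries 1/(d_n - lambda) are bounded). For our sequence d_n = 22 + 3/n, n = 1, 2, 3, ...:
  - {d_n} = {22 + 3/n : n ≥ 1}; the only limit point is 22
  - closure = {22 + 3/n : n ≥ 1} ∪ {22}
For the norm: a diagonal operator has ||D|| = sup_n |d_n|. Here d_n = 22 + 3/n is positive and decreasing, so sup_n |d_n| = d_1 = 22 + 3 = 25. So ||D|| = 25.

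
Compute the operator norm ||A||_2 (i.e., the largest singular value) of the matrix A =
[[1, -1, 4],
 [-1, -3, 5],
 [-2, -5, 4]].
||A||_2 ≈ 9.4357 (= sqrt(largest eigenvalue of A^T A))

||A||_2 = sigma_max(A) = sqrt(lambda_max(A^T A)). Form the symmetric matrix M = A^T A =
[[6, 12, -9],
 [12, 35, -39],
 [-9, -39, 57]].
Its characteristic polynomial (trace, sum of principal 2x2 minors, determinant of M give the coefficients) is
  p(λ) = det(λ I - M) = λ^3 - 98λ^2 + 801λ - 225.
No integer candidate from the rational root theorem (±divisors of 225) is a root, so the roots are irrational. The cubic discriminant is Δ = 3575723625 > 0, so there are three distinct real roots. p(0) = -225 and p(1) = 479 have opposite signs, so a root lies in (0, 1); Newton's method refines it to λ ≈ 0.2912. p(8) = 423 and p(9) = -225 have opposite signs, so a root lies in (8, 9); Newton's method refines it to λ ≈ 8.6772. p(89) = -225 and p(90) = 7065 have opposite signs, so a root lies in (89, 90); Newton's method refines it to λ ≈ 89.0316. Check (Vieta): the three roots sum to 98, matching tr M = 98.
So the eigenvalues of A^T A are ≈ 0.2912, 8.6772, 89.0316 (all ≥ 0, as they must be for A^T A). The largest is λ_max ≈ 89.0316, hence ||A||_2 = sqrt(λ_max) ≈ 9.4357.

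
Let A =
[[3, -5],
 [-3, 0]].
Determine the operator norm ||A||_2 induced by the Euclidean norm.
||A||_2 = sqrt((43 + sqrt(949))/2) ≈ 6.0748 (= sqrt(largest eigenvalue of A^T A))

||A||_2 = sigma_max(A) = sqrt(lambda_max(A^T A)). Form the symmetric matrix M = A^T A =
[[18, -15],
 [-15, 25]].
Its characteristic polynomial (trace, determinant of M give the coefficients) is
  p(λ) = det(λ I - M) = λ^2 - 43λ + 225.
For λ^2 - 43λ + 225 the discriminant is 949. It is nonnegative but not a perfect square, so the roots are real and irrational: λ = (43 ± sqrt(949))/2 ≈ 36.9029, 6.0971.
So the eigenvalues of A^T A are ≈ 6.0971, 36.9029 (all ≥ 0, as they must be for A^T A). The largest is λ_max = (43 + sqrt(949))/2 ≈ 36.9029, hence ||A||_2 = sqrt(λ_max) = sqrt((43 + sqrt(949))/2) ≈ 6.0748.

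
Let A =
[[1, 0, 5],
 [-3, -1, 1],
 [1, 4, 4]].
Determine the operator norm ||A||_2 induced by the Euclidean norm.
||A||_2 ≈ 7.1284 (= sqrt(largest eigenvalue of A^T A))

||A||_2 = sigma_max(A) = sqrt(lambda_max(A^T A)). Form the symmetric matrix M = A^T A =
[[11, 7, 6],
 [7, 17, 15],
 [6, 15, 42]].
Its characteristic polynomial (trace, sum of principal 2x2 minors, determinant of M give the coefficients) is
  p(λ) = det(λ I - M) = λ^3 - 70λ^2 + 1053λ - 3969.
No integer candidate from the rational root theorem (±divisors of 3969) is a root, so the roots are irrational. The cubic discriminant is Δ = 158052465 > 0, so there are three distinct real roots. p(5) = -329 and p(6) = 45 have opposite signs, so a root lies in (5, 6); Newton's method refines it to λ ≈ 5.8629. p(13) = 87 and p(14) = -203 have opposite signs, so a root lies in (13, 14); Newton's method refines it to λ ≈ 13.3224. p(50) = -1319 and p(51) = 315 have opposite signs, so a root lies in (50, 51); Newton's method refines it to λ ≈ 50.8148. Check (Vieta): the three roots sum to 70, matching tr M = 70.
So the eigenvalues of A^T A are ≈ 5.8629, 13.3224, 50.8148 (all ≥ 0, as they must be for A^T A). The largest is λ_max ≈ 50.8148, hence ||A||_2 = sqrt(λ_max) ≈ 7.1284.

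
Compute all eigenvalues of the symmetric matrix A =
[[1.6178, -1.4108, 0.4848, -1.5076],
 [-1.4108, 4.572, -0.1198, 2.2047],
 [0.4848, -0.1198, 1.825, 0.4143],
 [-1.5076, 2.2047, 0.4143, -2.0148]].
sigma(A) ≈ {-3, 1, 2, 6}

A is real symmetric, so its spectrum consists of real eigenvalues. Expanding the characteristic polynomial of the displayed matrix gives
  det(λ I - A) = p(λ) = λ^4 + (-6)λ^3 + (-7)λ^2 + (48)λ + (-35.9984).
Solving p(λ) = 0 yields eigenvalues ≈ -3, 1, 2, 6. (A is shown rounded to 4 decimals, so these recover the underlying integer eigenvalues to within that precision.)
Verification: the trace of A = 6 equals the sum of eigenvalues 6, and det(A) ≈ -35.9984 matches the eigenvalue product -36.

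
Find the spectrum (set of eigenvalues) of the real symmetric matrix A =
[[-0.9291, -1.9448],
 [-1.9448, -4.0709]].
sigma(A) ≈ {-5, 0}

A is real symmetric, so its spectrum consists of real eigenvalues. Expanding the characteristic polynomial of the displayed matrix gives
  det(λ I - A) = p(λ) = λ^2 + (5)λ + (0).
Solving p(λ) = 0 yields eigenvalues ≈ -5, 0. (A is shown rounded to 4 decimals, so these recover the underlying integer eigenvalues to within that precision.)
Verification: the trace of A = -5 equals the sum of eigenvalues -5, and det(A) ≈ 0.0000 matches the eigenvalue product 0.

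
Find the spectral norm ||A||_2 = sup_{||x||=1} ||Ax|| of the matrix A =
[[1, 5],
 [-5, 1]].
||A||_2 = sqrt(26) ≈ 5.099 (= sqrt(largest eigenvalue of A^T A))

||A||_2 = sigma_max(A) = sqrt(lambda_max(A^T A)). Form the symmetric matrix M = A^T A =
[[26, 0],
 [0, 26]].
Its characteristic polynomial (trace, determinant of M give the coefficients) is
  p(λ) = det(λ I - M) = λ^2 - 52λ + 676.
For λ^2 - 52λ + 676 the discriminant is 0. It is a perfect square (0^2), so the roots are rational: λ = (52 ± 0)/2 = 26, 26.
So the eigenvalues of A^T A are ≈ 26, 26 (all ≥ 0, as they must be for A^T A). The largest is λ_max = 26, hence ||A||_2 = sqrt(λ_max) = sqrt(26) ≈ 5.099.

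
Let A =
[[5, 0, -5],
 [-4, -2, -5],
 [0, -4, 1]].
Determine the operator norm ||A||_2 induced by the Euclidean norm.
||A||_2 ≈ 7.3008 (= sqrt(largest eigenvalue of A^T A))

||A||_2 = sigma_max(A) = sqrt(lambda_max(A^T A)). Form the symmetric matrix M = A^T A =
[[41, 8, -5],
 [8, 20, 6],
 [-5, 6, 51]].
Its characteristic polynomial (trace, sum of principal 2x2 minors, determinant of M give the coefficients) is
  p(λ) = det(λ I - M) = λ^3 - 112λ^2 + 3806λ - 36100.
No integer candidate from the rational root theorem (±divisors of 36100) is a root, so the roots are irrational. The cubic discriminant is Δ = 111767920 > 0, so there are three distinct real roots. p(15) = -835 and p(16) = 220 have opposite signs, so a root lies in (15, 16); Newton's method refines it to λ ≈ 15.7809. p(42) = 272 and p(43) = -23 have opposite signs, so a root lies in (42, 43); Newton's method refines it to λ ≈ 42.918. p(53) = -113 and p(54) = 296 have opposite signs, so a root lies in (53, 54); Newton's method refines it to λ ≈ 53.3011. Check (Vieta): the three roots sum to 112, matching tr M = 112.
So the eigenvalues of A^T A are ≈ 15.7809, 42.918, 53.3011 (all ≥ 0, as they must be for A^T A). The largest is λ_max ≈ 53.3011, hence ||A||_2 = sqrt(λ_max) ≈ 7.3008.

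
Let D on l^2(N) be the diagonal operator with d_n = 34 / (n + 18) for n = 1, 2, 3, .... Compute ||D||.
||D|| = 34/19 (attained at n = 1)

For D diagonal, ||D|| = sup_n |d_n| = sup_n 34/(n + 18). This is positive and strictly decreasing in n, so the supremum is attained at n = 1: d_1 = 34/(1 + 18) = 34/19. Hence ||D|| = 34/19.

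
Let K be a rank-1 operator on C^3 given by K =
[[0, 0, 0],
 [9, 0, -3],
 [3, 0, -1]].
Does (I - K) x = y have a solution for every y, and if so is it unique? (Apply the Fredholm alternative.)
(I - K) is invertible (det(I - K) = 2 ≠ 0), so for every y in C^3 the equation (I - K) x = y has a unique solution.

K has rank 1, so it is an outer product K = u v^T: every row of K is a multiple of one row vector. Reading off the entries, u = (0, -3, -1) and v = (-3, 0, 1) (row i of K equals u_i·v^T). A rank-one matrix u v^T satisfies K u = u (v·u) and kills the (2)-dimensional subspace v^⊥, so its characteristic polynomial is lambda^2 (lambda - v·u) with v·u = tr K = -1. Hence the eigenvalues of I - K are 1 (multiplicity 2) and 1 - (-1) = 2, so det(I - K) = 2. (Direct check: I - K =
[[1, 0, 0],
 [-9, 1, 3],
 [-3, 0, 2]]
has determinant 2.) The finite-dimensional Fredholm alternative says: either (I - K) is invertible, or ker(I - K) ≠ {0} and then range(I - K) = ker((I - K)^*)^⊥, with dim ker(I - K) = dim ker((I - K)^*). Since det(I - K) ≠ 0, 1 is not an eigenvalue of K and ker(I - K) = {0}, so we are in the first case: for every y there is a unique x = (I - K)^(-1) y. Explicitly, by the Sherman–Morrison formula, (I - u v^T)^(-1) = I + u v^T/(1 - v·u), i.e. (I - K)^(-1) = I + K/(2).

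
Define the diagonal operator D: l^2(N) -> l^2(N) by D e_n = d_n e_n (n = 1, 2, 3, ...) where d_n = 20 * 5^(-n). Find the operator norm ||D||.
||D|| = 4 (attained at n = 1)

For D diagonal, ||D|| = sup_n |d_n|. The sequence d_n = 20 * 5^(-n) is positive and strictly decreasing (ratio 5^(-1) < 1), so the supremum is d_1 = 20/5 = 4. Hence ||D|| = 4.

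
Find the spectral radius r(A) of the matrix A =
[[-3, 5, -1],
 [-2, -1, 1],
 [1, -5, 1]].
r(A) ≈ 3.6851

The eigenvalues of A are the roots of its characteristic polynomial. With M = A (coefficients from the trace, the sum of principal 2x2 minors, and det A):
  p(λ) = det(λ I - M) = λ^3 + 3λ^2 + 15λ + 8.
No integer candidate from the rational root theorem (±divisors of 8) is a root, so the roots are irrational. The cubic discriminant is Δ = -7587 < 0, so there is one real root and a complex-conjugate pair. p(-1) = -5 and p(0) = 8 have opposite signs, so a root lies in (-1, 0); Newton's method refines it to λ ≈ -0.5891. Dividing out (λ - (-0.5891)) leaves approximately λ^2 + 2.4109λ + 13.5797. For λ^2 + 2.4109λ + 13.5797 the discriminant is -48.5065. It is negative, so the remaining roots are the complex-conjugate pair λ ≈ -1.2054 ± 3.4823i. Their product equals the constant term, so |λ|^2 ≈ 13.5797 and |λ| ≈ 3.6851.
Thus the eigenvalues (to 4 decimals) are -0.5891 (modulus 0.5891); -1.2054 ± 3.4823i (modulus 3.6851). The spectral radius is the largest modulus: r(A) ≈ 3.6851. (Cross-check: r(A) ≤ ||A||_2 ≈ 7.7719; equality holds whenever A is normal, though it can also hold for some non-normal A.)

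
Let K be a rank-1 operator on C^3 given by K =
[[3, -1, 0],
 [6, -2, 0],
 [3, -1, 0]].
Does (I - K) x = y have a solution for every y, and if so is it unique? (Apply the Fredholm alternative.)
(I - K) is singular (det(I - K) = 0, i.e. 1 ∈ sigma(K)). (I - K) x = y is solvable iff y ⊥ ker((I - K)^*) = span{(3, -1, 0)}, i.e. iff 3y_1 - y_2 = 0. When solvable, the solutions are x = y + c·(1, 2, 1), c arbitrary (ker(I - K) = span{(1, 2, 1)}, dimension 1).

K has rank 1, so it is an outer product K = u v^T: every row of K is a multiple of one row vector. Reading off the entries, u = (1, 2, 1) and v = (3, -1, 0) (row i of K equals u_i·v^T). A rank-one matrix u v^T satisfies K u = u (v·u) and kills the (2)-dimensional subspace v^⊥, so its characteristic polynomial is lambda^2 (lambda - v·u) with v·u = tr K = 1. Hence the eigenvalues of I - K are 1 (multiplicity 2) and 1 - (1) = 0, so det(I - K) = 0. (Direct check: I - K =
[[-2, 1, 0],
 [-6, 3, 0],
 [-3, 1, 1]]
has determinant 0.) So 1 is an eigenvalue of K and (I - K) is not invertible. The finite-dimensional Fredholm alternative says: either (I - K) is invertible, or ker(I - K) ≠ {0} and then range(I - K) = ker((I - K)^*)^⊥, with dim ker(I - K) = dim ker((I - K)^*). We are in the second case, so we need both kernels. Kernel of I - K: (I - K) u = u - u (v·u) = u - u = 0, so ker(I - K) = span{u} = span{(1, 2, 1)} (it is exactly 1-dimensional because rank(I - K) = 2). Kernel of the adjoint: K is real, so (I - K)^* = I - K^T = I - v u^T, and (I - v u^T) v = v - v (u·v) = 0; hence ker((I - K)^*) = span{v} = span{(3, -1, 0)}. Therefore (I - K) x = y is solvable iff <y, v> = 0, i.e. iff 3y_1 - y_2 = 0. When this holds, K y = u (v·y) = 0, so (I - K) y = y and x = y is a particular solution; the full solution set is the line x = y + c·u = y + c·(1, 2, 1), c ∈ C.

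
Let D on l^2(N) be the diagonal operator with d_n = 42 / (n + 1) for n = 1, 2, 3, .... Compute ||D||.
||D|| = 21 (attained at n = 1)

For D diagonal, ||D|| = sup_n |d_n| = sup_n 42/(n + 1). This is positive and strictly decreasing in n, so the supremum is attained at n = 1: d_1 = 42/(1 + 1) = 21. Hence ||D|| = 21.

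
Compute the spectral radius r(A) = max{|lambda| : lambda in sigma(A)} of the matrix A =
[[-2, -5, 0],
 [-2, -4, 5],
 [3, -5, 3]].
r(A) ≈ 5.9074

The eigenvalues of A are the roots of its characteristic polynomial. With M = A (coefficients from the trace, the sum of principal 2x2 minors, and det A):
  p(λ) = det(λ I - M) = λ^3 + 3λ^2 + 5λ + 131.
No integer candidate from the rational root theorem (±divisors of 131) is a root, so the roots are irrational. The cubic discriminant is Δ = -442400 < 0, so there is one real root and a complex-conjugate pair. p(-6) = -7 and p(-5) = 56 have opposite signs, so a root lies in (-6, -5); Newton's method refines it to λ ≈ -5.9074. Dividing out (λ - (-5.9074)) leaves approximately λ^2 - 2.9074λ + 22.1755. For λ^2 - 2.9074λ + 22.1755 the discriminant is -80.2487. It is negative, so the remaining roots are the complex-conjugate pair λ ≈ 1.4537 ± 4.4791i. Their product equals the constant term, so |λ|^2 ≈ 22.1755 and |λ| ≈ 4.7091.
Thus the eigenvalues (to 4 decimals) are -5.9074 (modulus 5.9074); 1.4537 ± 4.4791i (modulus 4.7091). The spectral radius is the largest modulus: r(A) ≈ 5.9074. (Cross-check: r(A) ≤ ||A||_2 ≈ 9.4135; equality holds whenever A is normal, though it can also hold for some non-normal A.)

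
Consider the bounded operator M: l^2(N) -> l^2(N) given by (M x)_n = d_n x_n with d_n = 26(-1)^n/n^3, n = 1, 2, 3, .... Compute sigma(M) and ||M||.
sigma(M) = {26(-1)^n/n^3 : n ≥ 1} ∪ {0}; ||M|| = 26

A bounded diagonal operator on l^2 with diagonal entries d_n has spectrum equal to the closure of {d_n : n ≥ 1}: every d_n is an eigenvalue (with eigenvector e_n), so {d_n} ⊂ sigma(M); the spectrum is closed, so its closure is too; and for lambda not in the closure, (M - lambda I) has bounded inverse (the diagonal entries 1/(d_n - lambda) are bounded). For our sequence d_n = 26(-1)^n/n^3, n = 1, 2, 3, ...:
  - {d_n} = {26(-1)^n/n^3 : n ≥ 1}; the only limit point is 0
  - closure = {26(-1)^n/n^3 : n ≥ 1} ∪ {0}
For the norm: a diagonal operator has ||M|| = sup_n |d_n|. Here |d_n| = 26/n^3 is decreasing, so sup_n |d_n| = |d_1| = 26. So ||M|| = 26.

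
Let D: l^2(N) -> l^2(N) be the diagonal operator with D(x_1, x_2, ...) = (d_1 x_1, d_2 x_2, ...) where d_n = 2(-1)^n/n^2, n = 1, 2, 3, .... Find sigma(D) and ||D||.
sigma(D) = {2(-1)^n/n^2 : n ≥ 1} ∪ {0}; ||D|| = 2

A bounded diagonal operator on l^2 with diagonal entries d_n has spectrum equal to the closure of {d_n : n ≥ 1}: every d_n is an eigenvalue (with eigenvector e_n), so {d_n} ⊂ sigma(D); the spectrum is closed, so its closure is too; and for lambda not in the closure, (D - lambda I) has bounded inverse (the diagonal entries 1/(d_n - lambda) are bounded). For our sequence d_n = 2(-1)^n/n^2, n = 1, 2, 3, ...:
  - {d_n} = {2(-1)^n/n^2 : n ≥ 1}; the only limit point is 0
  - closure = {2(-1)^n/n^2 : n ≥ 1} ∪ {0}
For the norm: a diagonal operator has ||D|| = sup_n |d_n|. Here |d_n| = 2/n^2 is decreasing, so sup_n |d_n| = |d_1| = 2. So ||D|| = 2.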